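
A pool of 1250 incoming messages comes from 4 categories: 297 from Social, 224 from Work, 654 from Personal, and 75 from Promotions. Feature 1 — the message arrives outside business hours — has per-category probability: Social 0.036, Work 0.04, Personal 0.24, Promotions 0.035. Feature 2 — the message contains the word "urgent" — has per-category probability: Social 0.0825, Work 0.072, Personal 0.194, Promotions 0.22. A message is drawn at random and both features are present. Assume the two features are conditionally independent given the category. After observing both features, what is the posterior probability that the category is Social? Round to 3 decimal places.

0.027

By Bayes' rule, posterior ∝ prior × likelihood:
  Social: 0.2376 × 0.036 × 0.0825 = 0.000705672
  Work: 0.1792 × 0.04 × 0.072 = 0.000516096
  Personal: 0.5232 × 0.24 × 0.194 = 0.024360192
  Promotions: 0.06 × 0.035 × 0.22 = 0.000462
Total = 0.02604396.
P(Social | evidence) = 0.000705672 / 0.02604396 ≈ 0.027.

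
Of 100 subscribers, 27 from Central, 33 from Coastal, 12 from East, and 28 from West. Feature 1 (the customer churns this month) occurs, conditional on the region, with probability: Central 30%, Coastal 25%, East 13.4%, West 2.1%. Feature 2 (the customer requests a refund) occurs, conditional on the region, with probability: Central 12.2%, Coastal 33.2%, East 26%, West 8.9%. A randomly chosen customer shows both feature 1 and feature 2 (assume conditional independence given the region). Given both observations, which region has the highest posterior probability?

Coastal

Unnormalized posteriors (prior × likelihood):
  Central: 0.27 × 0.3 × 0.122 = 0.009882
  Coastal: 0.33 × 0.25 × 0.332 = 0.02739
  East: 0.12 × 0.134 × 0.26 = 0.0041808
  West: 0.28 × 0.021 × 0.089 = 0.00052332
Total = 0.04197612.
Largest term belongs to Coastal, so Coastal is most probable.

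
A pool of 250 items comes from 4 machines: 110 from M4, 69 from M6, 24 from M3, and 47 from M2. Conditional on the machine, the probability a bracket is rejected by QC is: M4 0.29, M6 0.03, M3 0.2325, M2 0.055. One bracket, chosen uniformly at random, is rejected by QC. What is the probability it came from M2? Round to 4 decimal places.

Unnormalized posteriors (prior × likelihood):
  M4: 0.44 × 0.29 = 0.1276
  M6: 0.276 × 0.03 = 0.00828
  M3: 0.096 × 0.2325 = 0.02232
  M2: 0.188 × 0.055 = 0.01034
Sum = 0.16854.
P(M2 | evidence) = 0.01034 / 0.16854 ≈ 0.0614.

0.0614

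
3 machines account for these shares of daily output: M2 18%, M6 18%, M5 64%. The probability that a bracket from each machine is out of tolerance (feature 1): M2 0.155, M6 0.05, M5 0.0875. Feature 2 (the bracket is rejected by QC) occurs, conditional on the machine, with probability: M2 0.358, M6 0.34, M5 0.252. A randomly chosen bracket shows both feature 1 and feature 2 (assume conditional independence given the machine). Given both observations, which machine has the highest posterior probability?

M5

Compute prior × likelihood for every hypothesis:
  M2: 0.18 × 0.155 × 0.358 = 0.0099882
  M6: 0.18 × 0.05 × 0.34 = 0.00306
  M5: 0.64 × 0.0875 × 0.252 = 0.014112
Normalizing constant = 0.0271602.
Largest term belongs to M5, so M5 is most probable.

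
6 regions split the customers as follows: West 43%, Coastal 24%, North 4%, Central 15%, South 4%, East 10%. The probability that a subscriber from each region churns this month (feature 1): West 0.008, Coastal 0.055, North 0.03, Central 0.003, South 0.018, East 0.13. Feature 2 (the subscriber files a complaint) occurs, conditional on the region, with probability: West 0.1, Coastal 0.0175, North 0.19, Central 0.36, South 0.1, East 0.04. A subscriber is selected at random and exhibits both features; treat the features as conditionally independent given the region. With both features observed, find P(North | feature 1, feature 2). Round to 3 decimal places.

0.146

Prior × likelihood for each hypothesis:
  West: 0.43 × 0.008 × 0.1 = 0.000344
  Coastal: 0.24 × 0.055 × 0.0175 = 0.000231
  North: 0.04 × 0.03 × 0.19 = 0.000228
  Central: 0.15 × 0.003 × 0.36 = 0.000162
  South: 0.04 × 0.018 × 0.1 = 0.000072
  East: 0.1 × 0.13 × 0.04 = 0.00052
Normalizing constant = 0.001557.
P(North | evidence) = 0.000228 / 0.001557 ≈ 0.146.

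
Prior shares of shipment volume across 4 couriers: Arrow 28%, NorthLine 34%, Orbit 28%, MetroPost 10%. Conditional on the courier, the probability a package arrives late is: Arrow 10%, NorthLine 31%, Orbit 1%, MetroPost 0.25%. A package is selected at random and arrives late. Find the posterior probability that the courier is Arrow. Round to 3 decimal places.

0.205

Unnormalized posteriors (prior × likelihood):
  Arrow: 0.28 × 0.1 = 0.028
  NorthLine: 0.34 × 0.31 = 0.1054
  Orbit: 0.28 × 0.01 = 0.0028
  MetroPost: 0.1 × 0.0025 = 0.00025
Normalizing constant = 0.13645.
P(Arrow | evidence) = 0.028 / 0.13645 ≈ 0.205.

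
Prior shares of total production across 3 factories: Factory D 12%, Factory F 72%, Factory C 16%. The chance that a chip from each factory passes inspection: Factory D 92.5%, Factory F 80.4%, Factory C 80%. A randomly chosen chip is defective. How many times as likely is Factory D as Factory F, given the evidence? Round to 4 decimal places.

Taking complements, P(defective | each) = Factory D 0.075, Factory F 0.196, Factory C 0.2.
By Bayes' rule, posterior ∝ prior × likelihood:
  Factory D: 0.12 × 0.075 = 0.009
  Factory F: 0.72 × 0.196 = 0.14112
  Factory C: 0.16 × 0.2 = 0.032
Sum = 0.18212.
The ratio is 0.009 / 0.14112 (the normalizer cancels) = 0.0638.

0.0638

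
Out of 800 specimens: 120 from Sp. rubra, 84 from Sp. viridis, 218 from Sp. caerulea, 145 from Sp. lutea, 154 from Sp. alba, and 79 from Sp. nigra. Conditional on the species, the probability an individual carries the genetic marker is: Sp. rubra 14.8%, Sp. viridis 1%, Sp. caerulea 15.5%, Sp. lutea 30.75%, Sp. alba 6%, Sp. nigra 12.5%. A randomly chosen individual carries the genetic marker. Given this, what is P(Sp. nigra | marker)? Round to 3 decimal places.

Compute prior × likelihood for every hypothesis:
  Sp. rubra: 0.15 × 0.148 = 0.0222
  Sp. viridis: 0.105 × 0.01 = 0.00105
  Sp. caerulea: 0.2725 × 0.155 = 0.0422375
  Sp. lutea: 0.18125 × 0.3075 = 0.055734375
  Sp. alba: 0.1925 × 0.06 = 0.01155
  Sp. nigra: 0.09875 × 0.125 = 0.01234375
Normalizing constant = 0.145115625.
P(Sp. nigra | evidence) = 0.01234375 / 0.145115625 ≈ 0.085.

0.085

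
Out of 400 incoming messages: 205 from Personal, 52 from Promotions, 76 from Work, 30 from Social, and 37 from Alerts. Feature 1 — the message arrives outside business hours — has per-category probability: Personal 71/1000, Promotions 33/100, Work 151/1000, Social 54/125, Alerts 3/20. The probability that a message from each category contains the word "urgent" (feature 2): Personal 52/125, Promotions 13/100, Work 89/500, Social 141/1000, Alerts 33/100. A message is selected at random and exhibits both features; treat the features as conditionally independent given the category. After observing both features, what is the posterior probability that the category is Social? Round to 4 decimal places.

Prior × likelihood for each hypothesis:
  Personal: 0.5125 × 0.071 × 0.416 = 0.0151372
  Promotions: 0.13 × 0.33 × 0.13 = 0.005577
  Work: 0.19 × 0.151 × 0.178 = 0.00510682
  Social: 0.075 × 0.432 × 0.141 = 0.0045684
  Alerts: 0.0925 × 0.15 × 0.33 = 0.00457875
Total = 0.03496817.
P(Social | evidence) = 0.0045684 / 0.03496817 ≈ 0.1306.

0.1306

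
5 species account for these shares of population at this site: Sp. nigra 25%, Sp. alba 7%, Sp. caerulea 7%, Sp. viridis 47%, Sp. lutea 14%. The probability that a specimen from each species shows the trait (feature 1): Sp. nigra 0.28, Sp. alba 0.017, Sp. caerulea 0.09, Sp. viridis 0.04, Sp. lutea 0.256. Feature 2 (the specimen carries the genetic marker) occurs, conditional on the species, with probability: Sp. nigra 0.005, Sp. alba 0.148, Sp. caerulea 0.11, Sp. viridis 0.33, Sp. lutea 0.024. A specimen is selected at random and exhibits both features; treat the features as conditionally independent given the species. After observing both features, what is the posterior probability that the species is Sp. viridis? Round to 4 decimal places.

Compute prior × likelihood for every hypothesis:
  Sp. nigra: 0.25 × 0.28 × 0.005 = 0.00035
  Sp. alba: 0.07 × 0.017 × 0.148 = 0.00017612
  Sp. caerulea: 0.07 × 0.09 × 0.11 = 0.000693
  Sp. viridis: 0.47 × 0.04 × 0.33 = 0.006204
  Sp. lutea: 0.14 × 0.256 × 0.024 = 0.00086016
Total = 0.00828328.
P(Sp. viridis | evidence) = 0.006204 / 0.00828328 ≈ 0.7490.

0.7490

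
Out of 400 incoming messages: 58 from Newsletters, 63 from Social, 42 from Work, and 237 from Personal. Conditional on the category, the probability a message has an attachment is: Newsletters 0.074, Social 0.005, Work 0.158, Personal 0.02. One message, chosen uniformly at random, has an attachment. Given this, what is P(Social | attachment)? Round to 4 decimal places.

0.0197

By Bayes' rule, posterior ∝ prior × likelihood:
  Newsletters: 0.145 × 0.074 = 0.01073
  Social: 0.1575 × 0.005 = 0.0007875
  Work: 0.105 × 0.158 = 0.01659
  Personal: 0.5925 × 0.02 = 0.01185
Sum = 0.0399575.
P(Social | evidence) = 0.0007875 / 0.0399575 ≈ 0.0197.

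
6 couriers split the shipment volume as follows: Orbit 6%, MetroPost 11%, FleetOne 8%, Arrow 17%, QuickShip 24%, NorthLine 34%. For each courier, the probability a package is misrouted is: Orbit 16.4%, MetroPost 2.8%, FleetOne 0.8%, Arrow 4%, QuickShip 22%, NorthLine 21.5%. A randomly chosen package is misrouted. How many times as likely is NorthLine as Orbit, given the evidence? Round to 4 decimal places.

7.4289

Unnormalized posteriors (prior × likelihood):
  Orbit: 0.06 × 0.164 = 0.00984
  MetroPost: 0.11 × 0.028 = 0.00308
  FleetOne: 0.08 × 0.008 = 0.00064
  Arrow: 0.17 × 0.04 = 0.0068
  QuickShip: 0.24 × 0.22 = 0.0528
  NorthLine: 0.34 × 0.215 = 0.0731
Normalizing constant = 0.14626.
The ratio is 0.0731 / 0.00984 (the normalizer cancels) = 7.4289.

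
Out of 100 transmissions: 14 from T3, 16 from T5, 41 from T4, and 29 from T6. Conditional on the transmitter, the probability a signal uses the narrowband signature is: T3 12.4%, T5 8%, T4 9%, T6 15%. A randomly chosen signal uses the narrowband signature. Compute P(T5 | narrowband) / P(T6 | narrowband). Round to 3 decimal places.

Prior × likelihood for each hypothesis:
  T3: 0.14 × 0.124 = 0.01736
  T5: 0.16 × 0.08 = 0.0128
  T4: 0.41 × 0.09 = 0.0369
  T6: 0.29 × 0.15 = 0.0435
Total = 0.11056.
The ratio is 0.0128 / 0.0435 (the normalizer cancels) = 0.294.

0.294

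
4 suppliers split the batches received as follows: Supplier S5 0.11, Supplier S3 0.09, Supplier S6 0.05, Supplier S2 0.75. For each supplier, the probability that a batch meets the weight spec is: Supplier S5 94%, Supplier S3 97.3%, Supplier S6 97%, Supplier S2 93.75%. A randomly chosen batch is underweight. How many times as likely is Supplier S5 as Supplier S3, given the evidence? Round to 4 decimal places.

Taking complements, P(underweight | each) = Supplier S5 0.06, Supplier S3 0.027, Supplier S6 0.03, Supplier S2 0.0625.
Unnormalized posteriors (prior × likelihood):
  Supplier S5: 0.11 × 0.06 = 0.0066
  Supplier S3: 0.09 × 0.027 = 0.00243
  Supplier S6: 0.05 × 0.03 = 0.0015
  Supplier S2: 0.75 × 0.0625 = 0.046875
Sum = 0.057405.
The ratio is 0.0066 / 0.00243 (the normalizer cancels) = 2.7160.

2.7160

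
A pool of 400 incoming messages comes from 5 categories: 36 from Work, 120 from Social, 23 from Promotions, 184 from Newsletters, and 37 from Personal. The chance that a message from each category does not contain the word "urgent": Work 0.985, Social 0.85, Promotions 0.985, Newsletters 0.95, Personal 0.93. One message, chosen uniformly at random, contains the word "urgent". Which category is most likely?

Social

Taking complements, P(urgent-flag | each) = Work 0.015, Social 0.15, Promotions 0.015, Newsletters 0.05, Personal 0.07.
Compute prior × likelihood for every hypothesis:
  Work: 0.09 × 0.015 = 0.00135
  Social: 0.3 × 0.15 = 0.045
  Promotions: 0.0575 × 0.015 = 0.0008625
  Newsletters: 0.46 × 0.05 = 0.023
  Personal: 0.0925 × 0.07 = 0.006475
Sum = 0.0766875.
Largest term belongs to Social, so Social is most probable.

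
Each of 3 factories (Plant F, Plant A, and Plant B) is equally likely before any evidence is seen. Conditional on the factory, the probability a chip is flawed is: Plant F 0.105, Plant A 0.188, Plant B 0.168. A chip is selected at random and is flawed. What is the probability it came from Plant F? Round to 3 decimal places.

Since the prior is uniform, the posterior is proportional to the likelihood:
  Plant F: 0.105
  Plant A: 0.188
  Plant B: 0.168
Normalizing constant = 0.461.
P(Plant F | evidence) = 0.105 / 0.461 ≈ 0.228.

0.228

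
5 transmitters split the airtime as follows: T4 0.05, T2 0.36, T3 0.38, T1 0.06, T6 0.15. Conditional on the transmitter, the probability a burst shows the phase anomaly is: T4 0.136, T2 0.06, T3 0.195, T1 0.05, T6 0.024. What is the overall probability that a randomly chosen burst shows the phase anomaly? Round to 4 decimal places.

Prior × likelihood for each hypothesis:
  T4: 0.05 × 0.136 = 0.0068
  T2: 0.36 × 0.06 = 0.0216
  T3: 0.38 × 0.195 = 0.0741
  T1: 0.06 × 0.05 = 0.003
  T6: 0.15 × 0.024 = 0.0036
P(anomaly) = 0.0068 + 0.0216 + 0.0741 + 0.003 + 0.0036 = 0.1091 → 0.1091.

0.1091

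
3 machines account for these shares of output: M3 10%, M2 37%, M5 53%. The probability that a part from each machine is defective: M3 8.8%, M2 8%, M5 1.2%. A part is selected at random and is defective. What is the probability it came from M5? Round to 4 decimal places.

0.1421

Compute prior × likelihood for every hypothesis:
  M3: 0.1 × 0.088 = 0.0088
  M2: 0.37 × 0.08 = 0.0296
  M5: 0.53 × 0.012 = 0.00636
Sum = 0.04476.
P(M5 | evidence) = 0.00636 / 0.04476 ≈ 0.1421.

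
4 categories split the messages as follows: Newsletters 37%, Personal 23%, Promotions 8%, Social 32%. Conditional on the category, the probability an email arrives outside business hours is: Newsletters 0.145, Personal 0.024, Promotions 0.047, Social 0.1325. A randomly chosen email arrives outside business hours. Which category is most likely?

Unnormalized posteriors (prior × likelihood):
  Newsletters: 0.37 × 0.145 = 0.05365
  Personal: 0.23 × 0.024 = 0.00552
  Promotions: 0.08 × 0.047 = 0.00376
  Social: 0.32 × 0.1325 = 0.0424
Total = 0.10533.
Largest term belongs to Newsletters, so Newsletters is most probable.

Newsletters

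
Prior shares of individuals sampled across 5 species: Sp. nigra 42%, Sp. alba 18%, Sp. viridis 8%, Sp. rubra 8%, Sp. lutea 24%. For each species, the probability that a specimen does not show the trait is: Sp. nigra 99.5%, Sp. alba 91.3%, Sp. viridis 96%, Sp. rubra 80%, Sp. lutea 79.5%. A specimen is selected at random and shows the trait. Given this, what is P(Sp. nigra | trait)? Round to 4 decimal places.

0.0244

Taking complements, P(trait | each) = Sp. nigra 0.005, Sp. alba 0.087, Sp. viridis 0.04, Sp. rubra 0.2, Sp. lutea 0.205.
Compute prior × likelihood for every hypothesis:
  Sp. nigra: 0.42 × 0.005 = 0.0021
  Sp. alba: 0.18 × 0.087 = 0.01566
  Sp. viridis: 0.08 × 0.04 = 0.0032
  Sp. rubra: 0.08 × 0.2 = 0.016
  Sp. lutea: 0.24 × 0.205 = 0.0492
Normalizing constant = 0.08616.
P(Sp. nigra | evidence) = 0.0021 / 0.08616 ≈ 0.0244.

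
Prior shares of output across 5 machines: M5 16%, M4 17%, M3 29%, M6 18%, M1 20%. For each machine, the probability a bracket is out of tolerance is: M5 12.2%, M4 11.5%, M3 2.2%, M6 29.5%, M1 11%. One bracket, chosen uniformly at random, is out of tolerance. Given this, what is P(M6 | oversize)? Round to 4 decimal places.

Compute prior × likelihood for every hypothesis:
  M5: 0.16 × 0.122 = 0.01952
  M4: 0.17 × 0.115 = 0.01955
  M3: 0.29 × 0.022 = 0.00638
  M6: 0.18 × 0.295 = 0.0531
  M1: 0.2 × 0.11 = 0.022
Total = 0.12055.
P(M6 | evidence) = 0.0531 / 0.12055 ≈ 0.4405.

0.4405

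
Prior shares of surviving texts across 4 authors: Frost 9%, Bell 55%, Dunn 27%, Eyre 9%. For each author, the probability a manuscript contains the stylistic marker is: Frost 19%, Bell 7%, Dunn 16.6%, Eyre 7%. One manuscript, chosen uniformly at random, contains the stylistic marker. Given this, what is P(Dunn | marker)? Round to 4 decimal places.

0.4200

Compute prior × likelihood for every hypothesis:
  Frost: 0.09 × 0.19 = 0.0171
  Bell: 0.55 × 0.07 = 0.0385
  Dunn: 0.27 × 0.166 = 0.04482
  Eyre: 0.09 × 0.07 = 0.0063
Normalizing constant = 0.10672.
P(Dunn | evidence) = 0.04482 / 0.10672 ≈ 0.4200.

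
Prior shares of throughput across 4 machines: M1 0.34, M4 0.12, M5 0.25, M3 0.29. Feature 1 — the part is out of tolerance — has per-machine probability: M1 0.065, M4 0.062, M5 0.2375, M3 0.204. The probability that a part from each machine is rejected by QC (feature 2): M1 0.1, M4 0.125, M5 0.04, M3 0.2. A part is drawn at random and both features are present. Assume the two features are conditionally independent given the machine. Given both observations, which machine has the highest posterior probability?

M3

Prior × likelihood for each hypothesis:
  M1: 0.34 × 0.065 × 0.1 = 0.00221
  M4: 0.12 × 0.062 × 0.125 = 0.00093
  M5: 0.25 × 0.2375 × 0.04 = 0.002375
  M3: 0.29 × 0.204 × 0.2 = 0.011832
Total = 0.017347.
Largest term belongs to M3, so M3 is most probable.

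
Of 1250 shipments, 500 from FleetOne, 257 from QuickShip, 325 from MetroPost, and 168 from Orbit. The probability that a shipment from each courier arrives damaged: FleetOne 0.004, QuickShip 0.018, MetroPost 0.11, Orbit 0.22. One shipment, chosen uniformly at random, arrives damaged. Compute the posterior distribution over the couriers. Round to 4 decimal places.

FleetOne 0.0252, QuickShip 0.0583, MetroPost 0.4506, Orbit 0.4659

By Bayes' rule, posterior ∝ prior × likelihood:
  FleetOne: 0.4 × 0.004 = 0.0016
  QuickShip: 0.2056 × 0.018 = 0.0037008
  MetroPost: 0.26 × 0.11 = 0.0286
  Orbit: 0.1344 × 0.22 = 0.029568
Total = 0.0634688.
P(FleetOne | damaged) = 0.0016/0.0634688 ≈ 0.0252
P(QuickShip | damaged) = 0.0037008/0.0634688 ≈ 0.0583
P(MetroPost | damaged) = 0.0286/0.0634688 ≈ 0.4506
P(Orbit | damaged) = 0.029568/0.0634688 ≈ 0.4659
(Check: 0.0252+0.0583+0.4506+0.4659 = 1.0000.)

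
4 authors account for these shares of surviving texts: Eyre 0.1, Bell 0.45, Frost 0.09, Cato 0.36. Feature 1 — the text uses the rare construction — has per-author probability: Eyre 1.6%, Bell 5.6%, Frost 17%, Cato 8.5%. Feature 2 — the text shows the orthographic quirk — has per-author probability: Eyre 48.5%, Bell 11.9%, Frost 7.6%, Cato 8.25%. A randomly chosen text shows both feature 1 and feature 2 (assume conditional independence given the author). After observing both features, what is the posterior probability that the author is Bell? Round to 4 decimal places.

Compute prior × likelihood for every hypothesis:
  Eyre: 0.1 × 0.016 × 0.485 = 0.000776
  Bell: 0.45 × 0.056 × 0.119 = 0.0029988
  Frost: 0.09 × 0.17 × 0.076 = 0.0011628
  Cato: 0.36 × 0.085 × 0.0825 = 0.0025245
Sum = 0.0074621.
P(Bell | evidence) = 0.0029988 / 0.0074621 ≈ 0.4019.

0.4019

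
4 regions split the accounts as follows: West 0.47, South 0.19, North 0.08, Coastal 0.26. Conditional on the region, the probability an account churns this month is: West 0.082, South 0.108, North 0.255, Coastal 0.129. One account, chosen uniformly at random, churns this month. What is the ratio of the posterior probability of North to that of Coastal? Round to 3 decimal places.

Prior × likelihood for each hypothesis:
  West: 0.47 × 0.082 = 0.03854
  South: 0.19 × 0.108 = 0.02052
  North: 0.08 × 0.255 = 0.0204
  Coastal: 0.26 × 0.129 = 0.03354
Normalizing constant = 0.113.
The ratio is 0.0204 / 0.03354 (the normalizer cancels) = 0.608.

0.608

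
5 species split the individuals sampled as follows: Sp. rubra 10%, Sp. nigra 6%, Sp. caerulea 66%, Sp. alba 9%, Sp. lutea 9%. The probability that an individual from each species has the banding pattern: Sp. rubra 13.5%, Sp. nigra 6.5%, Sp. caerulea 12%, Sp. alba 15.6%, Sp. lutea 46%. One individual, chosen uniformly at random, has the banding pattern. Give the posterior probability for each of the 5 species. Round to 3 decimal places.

Compute prior × likelihood for every hypothesis:
  Sp. rubra: 0.1 × 0.135 = 0.0135
  Sp. nigra: 0.06 × 0.065 = 0.0039
  Sp. caerulea: 0.66 × 0.12 = 0.0792
  Sp. alba: 0.09 × 0.156 = 0.01404
  Sp. lutea: 0.09 × 0.46 = 0.0414
Total = 0.15204.
P(Sp. rubra | banded) = 0.0135/0.15204 ≈ 0.089
P(Sp. nigra | banded) = 0.0039/0.15204 ≈ 0.026
P(Sp. caerulea | banded) = 0.0792/0.15204 ≈ 0.521
P(Sp. alba | banded) = 0.01404/0.15204 ≈ 0.092
P(Sp. lutea | banded) = 0.0414/0.15204 ≈ 0.272

Sp. rubra 0.089, Sp. nigra 0.026, Sp. caerulea 0.521, Sp. alba 0.092, Sp. lutea 0.272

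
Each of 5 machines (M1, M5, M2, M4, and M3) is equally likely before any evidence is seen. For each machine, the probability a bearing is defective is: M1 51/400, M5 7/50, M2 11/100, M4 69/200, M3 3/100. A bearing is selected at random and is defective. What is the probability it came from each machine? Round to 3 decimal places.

M1 0.169, M5 0.186, M2 0.146, M4 0.458, M3 0.040

Since the prior is uniform, the posterior is proportional to the likelihood:
  M1: 0.1275
  M5: 0.14
  M2: 0.11
  M4: 0.345
  M3: 0.03
Sum = 0.7525.
P(M1 | defective) = 0.1275/0.7525 ≈ 0.169
P(M5 | defective) = 0.14/0.7525 ≈ 0.186
P(M2 | defective) = 0.11/0.7525 ≈ 0.146
P(M4 | defective) = 0.345/0.7525 ≈ 0.458
P(M3 | defective) = 0.03/0.7525 ≈ 0.040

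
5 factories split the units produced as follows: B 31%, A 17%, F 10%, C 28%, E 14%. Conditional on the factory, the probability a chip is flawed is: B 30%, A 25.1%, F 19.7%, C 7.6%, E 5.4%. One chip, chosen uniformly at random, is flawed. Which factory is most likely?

By Bayes' rule, posterior ∝ prior × likelihood:
  B: 0.31 × 0.3 = 0.093
  A: 0.17 × 0.251 = 0.04267
  F: 0.1 × 0.197 = 0.0197
  C: 0.28 × 0.076 = 0.02128
  E: 0.14 × 0.054 = 0.00756
Sum = 0.18421.
Largest term belongs to B, so B is most probable.

B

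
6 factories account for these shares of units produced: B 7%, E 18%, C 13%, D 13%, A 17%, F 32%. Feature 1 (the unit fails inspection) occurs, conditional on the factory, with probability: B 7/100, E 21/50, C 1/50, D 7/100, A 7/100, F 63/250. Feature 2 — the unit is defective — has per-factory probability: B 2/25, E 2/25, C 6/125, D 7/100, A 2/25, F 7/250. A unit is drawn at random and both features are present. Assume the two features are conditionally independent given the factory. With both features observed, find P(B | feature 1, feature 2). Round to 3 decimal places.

Unnormalized posteriors (prior × likelihood):
  B: 0.07 × 0.07 × 0.08 = 0.000392
  E: 0.18 × 0.42 × 0.08 = 0.006048
  C: 0.13 × 0.02 × 0.048 = 0.0001248
  D: 0.13 × 0.07 × 0.07 = 0.000637
  A: 0.17 × 0.07 × 0.08 = 0.000952
  F: 0.32 × 0.252 × 0.028 = 0.00225792
Normalizing constant = 0.01041172.
P(B | evidence) = 0.000392 / 0.01041172 ≈ 0.038.

0.038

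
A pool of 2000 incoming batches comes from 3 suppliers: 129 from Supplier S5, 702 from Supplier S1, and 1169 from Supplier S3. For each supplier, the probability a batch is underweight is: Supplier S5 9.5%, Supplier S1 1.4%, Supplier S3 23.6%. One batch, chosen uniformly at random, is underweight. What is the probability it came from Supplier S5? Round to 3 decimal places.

0.041

Compute prior × likelihood for every hypothesis:
  Supplier S5: 0.0645 × 0.095 = 0.0061275
  Supplier S1: 0.351 × 0.014 = 0.004914
  Supplier S3: 0.5845 × 0.236 = 0.137942
Sum = 0.1489835.
P(Supplier S5 | evidence) = 0.0061275 / 0.1489835 ≈ 0.041.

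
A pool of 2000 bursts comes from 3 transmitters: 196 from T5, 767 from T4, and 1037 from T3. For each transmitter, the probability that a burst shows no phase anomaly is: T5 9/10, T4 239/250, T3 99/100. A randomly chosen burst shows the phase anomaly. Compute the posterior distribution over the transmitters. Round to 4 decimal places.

T5 0.3076, T4 0.5296, T3 0.1627

Taking complements, P(anomaly | each) = T5 0.1, T4 0.044, T3 0.01.
Prior × likelihood for each hypothesis:
  T5: 0.098 × 0.1 = 0.0098
  T4: 0.3835 × 0.044 = 0.016874
  T3: 0.5185 × 0.01 = 0.005185
Normalizing constant = 0.031859.
P(T5 | anomaly) = 0.0098/0.031859 ≈ 0.3076
P(T4 | anomaly) = 0.016874/0.031859 ≈ 0.5296
P(T3 | anomaly) = 0.005185/0.031859 ≈ 0.1627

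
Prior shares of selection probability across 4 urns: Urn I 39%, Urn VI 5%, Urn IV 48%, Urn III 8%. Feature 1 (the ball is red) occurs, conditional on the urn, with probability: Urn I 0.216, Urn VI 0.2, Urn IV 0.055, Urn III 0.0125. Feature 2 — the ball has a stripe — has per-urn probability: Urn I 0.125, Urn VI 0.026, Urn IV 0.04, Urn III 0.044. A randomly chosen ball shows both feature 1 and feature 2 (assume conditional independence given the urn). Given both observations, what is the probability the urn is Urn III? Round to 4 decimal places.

Unnormalized posteriors (prior × likelihood):
  Urn I: 0.39 × 0.216 × 0.125 = 0.01053
  Urn VI: 0.05 × 0.2 × 0.026 = 0.00026
  Urn IV: 0.48 × 0.055 × 0.04 = 0.001056
  Urn III: 0.08 × 0.0125 × 0.044 = 0.000044
Sum = 0.01189.
P(Urn III | evidence) = 0.000044 / 0.01189 ≈ 0.0037.

0.0037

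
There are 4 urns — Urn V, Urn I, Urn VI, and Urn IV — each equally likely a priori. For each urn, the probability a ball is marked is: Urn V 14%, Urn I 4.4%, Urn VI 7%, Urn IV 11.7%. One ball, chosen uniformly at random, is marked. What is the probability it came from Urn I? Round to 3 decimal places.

0.119

With a uniform prior (1/4 each), posterior ∝ likelihood:
  Urn V: 0.14
  Urn I: 0.044
  Urn VI: 0.07
  Urn IV: 0.117
Normalizing constant = 0.371.
P(Urn I | evidence) = 0.044 / 0.371 ≈ 0.119.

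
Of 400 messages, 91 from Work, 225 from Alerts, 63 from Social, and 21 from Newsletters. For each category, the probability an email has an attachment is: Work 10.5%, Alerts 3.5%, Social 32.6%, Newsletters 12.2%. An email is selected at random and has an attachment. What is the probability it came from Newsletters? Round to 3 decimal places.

0.063

Compute prior × likelihood for every hypothesis:
  Work: 0.2275 × 0.105 = 0.0238875
  Alerts: 0.5625 × 0.035 = 0.0196875
  Social: 0.1575 × 0.326 = 0.051345
  Newsletters: 0.0525 × 0.122 = 0.006405
Total = 0.101325.
P(Newsletters | evidence) = 0.006405 / 0.101325 ≈ 0.063.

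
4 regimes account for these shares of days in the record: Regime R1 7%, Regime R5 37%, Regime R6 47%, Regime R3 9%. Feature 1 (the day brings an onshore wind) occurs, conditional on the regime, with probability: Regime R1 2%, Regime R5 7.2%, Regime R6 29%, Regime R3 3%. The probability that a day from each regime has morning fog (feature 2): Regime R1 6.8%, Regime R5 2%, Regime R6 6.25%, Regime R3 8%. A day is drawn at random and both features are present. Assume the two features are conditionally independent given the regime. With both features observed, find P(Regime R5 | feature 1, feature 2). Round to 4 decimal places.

Compute prior × likelihood for every hypothesis:
  Regime R1: 0.07 × 0.02 × 0.068 = 0.0000952
  Regime R5: 0.37 × 0.072 × 0.02 = 0.0005328
  Regime R6: 0.47 × 0.29 × 0.0625 = 0.00851875
  Regime R3: 0.09 × 0.03 × 0.08 = 0.000216
Normalizing constant = 0.00936275.
P(Regime R5 | evidence) = 0.0005328 / 0.00936275 ≈ 0.0569.

0.0569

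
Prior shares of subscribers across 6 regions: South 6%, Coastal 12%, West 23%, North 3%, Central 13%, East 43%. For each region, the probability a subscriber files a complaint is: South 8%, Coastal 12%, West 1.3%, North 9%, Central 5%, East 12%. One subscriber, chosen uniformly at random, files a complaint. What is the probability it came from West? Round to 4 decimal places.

0.0360

Compute prior × likelihood for every hypothesis:
  South: 0.06 × 0.08 = 0.0048
  Coastal: 0.12 × 0.12 = 0.0144
  West: 0.23 × 0.013 = 0.00299
  North: 0.03 × 0.09 = 0.0027
  Central: 0.13 × 0.05 = 0.0065
  East: 0.43 × 0.12 = 0.0516
Sum = 0.08299.
P(West | evidence) = 0.00299 / 0.08299 ≈ 0.0360.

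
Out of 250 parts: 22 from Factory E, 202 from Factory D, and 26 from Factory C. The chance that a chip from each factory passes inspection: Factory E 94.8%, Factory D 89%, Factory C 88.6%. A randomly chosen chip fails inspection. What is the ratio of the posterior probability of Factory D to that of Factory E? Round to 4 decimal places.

19.4231

Taking complements, P(nonconforming | each) = Factory E 0.052, Factory D 0.11, Factory C 0.114.
Compute prior × likelihood for every hypothesis:
  Factory E: 0.088 × 0.052 = 0.004576
  Factory D: 0.808 × 0.11 = 0.08888
  Factory C: 0.104 × 0.114 = 0.011856
Total = 0.105312.
The ratio is 0.08888 / 0.004576 (the normalizer cancels) = 19.4231.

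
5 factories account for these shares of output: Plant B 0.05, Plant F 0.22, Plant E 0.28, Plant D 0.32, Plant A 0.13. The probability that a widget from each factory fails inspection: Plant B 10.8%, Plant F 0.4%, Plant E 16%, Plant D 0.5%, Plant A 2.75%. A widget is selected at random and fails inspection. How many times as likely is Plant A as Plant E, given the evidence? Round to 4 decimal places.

0.0798

Unnormalized posteriors (prior × likelihood):
  Plant B: 0.05 × 0.108 = 0.0054
  Plant F: 0.22 × 0.004 = 0.00088
  Plant E: 0.28 × 0.16 = 0.0448
  Plant D: 0.32 × 0.005 = 0.0016
  Plant A: 0.13 × 0.0275 = 0.003575
Normalizing constant = 0.056255.
The ratio is 0.003575 / 0.0448 (the normalizer cancels) = 0.0798.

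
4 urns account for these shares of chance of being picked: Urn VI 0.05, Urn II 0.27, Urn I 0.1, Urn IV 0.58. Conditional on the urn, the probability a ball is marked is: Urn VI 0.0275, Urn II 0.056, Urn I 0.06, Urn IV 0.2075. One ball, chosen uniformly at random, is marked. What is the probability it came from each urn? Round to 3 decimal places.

Unnormalized posteriors (prior × likelihood):
  Urn VI: 0.05 × 0.0275 = 0.001375
  Urn II: 0.27 × 0.056 = 0.01512
  Urn I: 0.1 × 0.06 = 0.006
  Urn IV: 0.58 × 0.2075 = 0.12035
Normalizing constant = 0.142845.
P(Urn VI | marked) = 0.001375/0.142845 ≈ 0.010
P(Urn II | marked) = 0.01512/0.142845 ≈ 0.106
P(Urn I | marked) = 0.006/0.142845 ≈ 0.042
P(Urn IV | marked) = 0.12035/0.142845 ≈ 0.843

Urn VI 0.010, Urn II 0.106, Urn I 0.042, Urn IV 0.843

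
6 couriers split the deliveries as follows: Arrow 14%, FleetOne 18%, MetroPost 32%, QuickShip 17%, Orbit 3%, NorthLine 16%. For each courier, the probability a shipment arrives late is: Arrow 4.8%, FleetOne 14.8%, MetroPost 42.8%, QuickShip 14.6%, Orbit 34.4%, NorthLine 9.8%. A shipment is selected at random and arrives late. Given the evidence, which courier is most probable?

MetroPost

Unnormalized posteriors (prior × likelihood):
  Arrow: 0.14 × 0.048 = 0.00672
  FleetOne: 0.18 × 0.148 = 0.02664
  MetroPost: 0.32 × 0.428 = 0.13696
  QuickShip: 0.17 × 0.146 = 0.02482
  Orbit: 0.03 × 0.344 = 0.01032
  NorthLine: 0.16 × 0.098 = 0.01568
Normalizing constant = 0.22114.
Largest term belongs to MetroPost, so MetroPost is most probable.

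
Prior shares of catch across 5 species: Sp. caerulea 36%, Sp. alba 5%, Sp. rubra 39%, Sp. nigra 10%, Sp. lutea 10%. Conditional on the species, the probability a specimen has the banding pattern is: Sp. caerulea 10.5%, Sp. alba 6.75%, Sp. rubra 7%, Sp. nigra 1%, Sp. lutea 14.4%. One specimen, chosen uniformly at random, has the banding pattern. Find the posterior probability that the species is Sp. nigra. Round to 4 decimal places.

By Bayes' rule, posterior ∝ prior × likelihood:
  Sp. caerulea: 0.36 × 0.105 = 0.0378
  Sp. alba: 0.05 × 0.0675 = 0.003375
  Sp. rubra: 0.39 × 0.07 = 0.0273
  Sp. nigra: 0.1 × 0.01 = 0.001
  Sp. lutea: 0.1 × 0.144 = 0.0144
Total = 0.083875.
P(Sp. nigra | evidence) = 0.001 / 0.083875 ≈ 0.0119.

0.0119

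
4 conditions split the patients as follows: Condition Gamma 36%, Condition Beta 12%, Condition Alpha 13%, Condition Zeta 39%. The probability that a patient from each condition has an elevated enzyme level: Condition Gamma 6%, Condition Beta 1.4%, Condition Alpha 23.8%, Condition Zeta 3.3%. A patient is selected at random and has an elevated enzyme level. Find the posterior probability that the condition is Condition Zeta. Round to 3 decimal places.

Unnormalized posteriors (prior × likelihood):
  Condition Gamma: 0.36 × 0.06 = 0.0216
  Condition Beta: 0.12 × 0.014 = 0.00168
  Condition Alpha: 0.13 × 0.238 = 0.03094
  Condition Zeta: 0.39 × 0.033 = 0.01287
Total = 0.06709.
P(Condition Zeta | evidence) = 0.01287 / 0.06709 ≈ 0.192.

0.192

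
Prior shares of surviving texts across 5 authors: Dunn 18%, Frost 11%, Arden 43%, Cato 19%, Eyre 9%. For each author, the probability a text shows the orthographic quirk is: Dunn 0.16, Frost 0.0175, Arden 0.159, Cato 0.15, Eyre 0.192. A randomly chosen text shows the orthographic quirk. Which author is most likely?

Arden

By Bayes' rule, posterior ∝ prior × likelihood:
  Dunn: 0.18 × 0.16 = 0.0288
  Frost: 0.11 × 0.0175 = 0.001925
  Arden: 0.43 × 0.159 = 0.06837
  Cato: 0.19 × 0.15 = 0.0285
  Eyre: 0.09 × 0.192 = 0.01728
Total = 0.144875.
Largest term belongs to Arden, so Arden is most probable.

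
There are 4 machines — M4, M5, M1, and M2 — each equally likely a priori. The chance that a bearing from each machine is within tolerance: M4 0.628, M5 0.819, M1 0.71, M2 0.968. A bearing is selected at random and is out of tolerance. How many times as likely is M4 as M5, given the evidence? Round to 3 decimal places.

Taking complements, P(oversize | each) = M4 0.372, M5 0.181, M1 0.29, M2 0.032.
Since the prior is uniform, the posterior is proportional to the likelihood:
  M4: 0.372
  M5: 0.181
  M1: 0.29
  M2: 0.032
Sum = 0.875.
The ratio is 0.372 / 0.181 (the normalizer cancels) = 2.055.

2.055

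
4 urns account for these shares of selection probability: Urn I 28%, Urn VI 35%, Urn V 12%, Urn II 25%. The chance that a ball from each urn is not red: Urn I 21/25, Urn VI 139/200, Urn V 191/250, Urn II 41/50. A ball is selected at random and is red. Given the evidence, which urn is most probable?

Urn VI

Taking complements, P(red | each) = Urn I 0.16, Urn VI 0.305, Urn V 0.236, Urn II 0.18.
Prior × likelihood for each hypothesis:
  Urn I: 0.28 × 0.16 = 0.0448
  Urn VI: 0.35 × 0.305 = 0.10675
  Urn V: 0.12 × 0.236 = 0.02832
  Urn II: 0.25 × 0.18 = 0.045
Total = 0.22487.
Largest term belongs to Urn VI, so Urn VI is most probable.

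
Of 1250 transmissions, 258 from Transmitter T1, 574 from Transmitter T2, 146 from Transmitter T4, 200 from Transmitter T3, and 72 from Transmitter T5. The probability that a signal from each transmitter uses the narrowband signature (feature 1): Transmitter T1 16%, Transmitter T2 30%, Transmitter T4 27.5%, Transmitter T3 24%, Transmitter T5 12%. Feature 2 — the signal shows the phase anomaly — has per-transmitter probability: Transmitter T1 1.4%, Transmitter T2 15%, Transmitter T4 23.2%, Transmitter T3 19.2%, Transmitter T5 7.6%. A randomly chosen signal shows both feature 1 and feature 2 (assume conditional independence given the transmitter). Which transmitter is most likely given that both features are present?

Compute prior × likelihood for every hypothesis:
  Transmitter T1: 0.2064 × 0.16 × 0.014 = 0.000462336
  Transmitter T2: 0.4592 × 0.3 × 0.15 = 0.020664
  Transmitter T4: 0.1168 × 0.275 × 0.232 = 0.00745184
  Transmitter T3: 0.16 × 0.24 × 0.192 = 0.0073728
  Transmitter T5: 0.0576 × 0.12 × 0.076 = 0.000525312
Total = 0.036476288.
Largest term belongs to Transmitter T2, so Transmitter T2 is most probable.

Transmitter T2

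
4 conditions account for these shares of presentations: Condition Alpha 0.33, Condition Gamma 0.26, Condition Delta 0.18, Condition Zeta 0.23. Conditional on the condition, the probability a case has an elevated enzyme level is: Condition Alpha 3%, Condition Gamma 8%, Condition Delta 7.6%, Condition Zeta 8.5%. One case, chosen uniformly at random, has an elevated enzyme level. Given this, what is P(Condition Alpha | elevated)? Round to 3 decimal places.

0.155

Compute prior × likelihood for every hypothesis:
  Condition Alpha: 0.33 × 0.03 = 0.0099
  Condition Gamma: 0.26 × 0.08 = 0.0208
  Condition Delta: 0.18 × 0.076 = 0.01368
  Condition Zeta: 0.23 × 0.085 = 0.01955
Sum = 0.06393.
P(Condition Alpha | evidence) = 0.0099 / 0.06393 ≈ 0.155.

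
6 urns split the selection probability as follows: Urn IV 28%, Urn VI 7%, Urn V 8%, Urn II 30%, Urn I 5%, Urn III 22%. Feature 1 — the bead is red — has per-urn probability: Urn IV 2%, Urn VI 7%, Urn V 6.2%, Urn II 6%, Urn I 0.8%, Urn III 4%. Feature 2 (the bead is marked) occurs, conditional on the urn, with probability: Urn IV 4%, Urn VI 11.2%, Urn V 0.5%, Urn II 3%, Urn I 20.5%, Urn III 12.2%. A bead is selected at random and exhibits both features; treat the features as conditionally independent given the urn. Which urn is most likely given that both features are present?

Unnormalized posteriors (prior × likelihood):
  Urn IV: 0.28 × 0.02 × 0.04 = 0.000224
  Urn VI: 0.07 × 0.07 × 0.112 = 0.0005488
  Urn V: 0.08 × 0.062 × 0.005 = 0.0000248
  Urn II: 0.3 × 0.06 × 0.03 = 0.00054
  Urn I: 0.05 × 0.008 × 0.205 = 0.000082
  Urn III: 0.22 × 0.04 × 0.122 = 0.0010736
Sum = 0.0024932.
Largest term belongs to Urn III, so Urn III is most probable.

Urn III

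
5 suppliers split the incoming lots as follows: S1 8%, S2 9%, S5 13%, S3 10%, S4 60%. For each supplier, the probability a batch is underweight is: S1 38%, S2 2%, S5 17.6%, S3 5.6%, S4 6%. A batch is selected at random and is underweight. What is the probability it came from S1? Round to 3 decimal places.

0.314

By Bayes' rule, posterior ∝ prior × likelihood:
  S1: 0.08 × 0.38 = 0.0304
  S2: 0.09 × 0.02 = 0.0018
  S5: 0.13 × 0.176 = 0.02288
  S3: 0.1 × 0.056 = 0.0056
  S4: 0.6 × 0.06 = 0.036
Normalizing constant = 0.09668.
P(S1 | evidence) = 0.0304 / 0.09668 ≈ 0.314.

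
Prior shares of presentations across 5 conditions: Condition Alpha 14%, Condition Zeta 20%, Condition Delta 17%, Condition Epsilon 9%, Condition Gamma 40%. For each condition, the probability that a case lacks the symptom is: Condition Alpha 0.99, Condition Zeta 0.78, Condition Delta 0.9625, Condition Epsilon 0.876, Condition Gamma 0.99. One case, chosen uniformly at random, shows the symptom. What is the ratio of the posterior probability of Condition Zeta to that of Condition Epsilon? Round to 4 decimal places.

Taking complements, P(symptomatic | each) = Condition Alpha 0.01, Condition Zeta 0.22, Condition Delta 0.0375, Condition Epsilon 0.124, Condition Gamma 0.01.
By Bayes' rule, posterior ∝ prior × likelihood:
  Condition Alpha: 0.14 × 0.01 = 0.0014
  Condition Zeta: 0.2 × 0.22 = 0.044
  Condition Delta: 0.17 × 0.0375 = 0.006375
  Condition Epsilon: 0.09 × 0.124 = 0.01116
  Condition Gamma: 0.4 × 0.01 = 0.004
Total = 0.066935.
The ratio is 0.044 / 0.01116 (the normalizer cancels) = 3.9427.

3.9427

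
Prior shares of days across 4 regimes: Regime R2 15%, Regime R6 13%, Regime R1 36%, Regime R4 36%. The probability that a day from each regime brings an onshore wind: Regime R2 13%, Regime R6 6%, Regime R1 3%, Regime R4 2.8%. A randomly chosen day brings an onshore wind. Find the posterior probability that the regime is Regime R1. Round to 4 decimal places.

Prior × likelihood for each hypothesis:
  Regime R2: 0.15 × 0.13 = 0.0195
  Regime R6: 0.13 × 0.06 = 0.0078
  Regime R1: 0.36 × 0.03 = 0.0108
  Regime R4: 0.36 × 0.028 = 0.01008
Normalizing constant = 0.04818.
P(Regime R1 | evidence) = 0.0108 / 0.04818 ≈ 0.2242.

0.2242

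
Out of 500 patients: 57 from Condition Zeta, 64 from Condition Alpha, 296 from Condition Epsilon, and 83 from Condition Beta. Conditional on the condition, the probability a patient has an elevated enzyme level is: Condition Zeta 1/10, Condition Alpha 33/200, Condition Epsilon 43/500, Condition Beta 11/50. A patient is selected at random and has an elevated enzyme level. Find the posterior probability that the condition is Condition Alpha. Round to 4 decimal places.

0.1761

By Bayes' rule, posterior ∝ prior × likelihood:
  Condition Zeta: 0.114 × 0.1 = 0.0114
  Condition Alpha: 0.128 × 0.165 = 0.02112
  Condition Epsilon: 0.592 × 0.086 = 0.050912
  Condition Beta: 0.166 × 0.22 = 0.03652
Normalizing constant = 0.119952.
P(Condition Alpha | evidence) = 0.02112 / 0.119952 ≈ 0.1761.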